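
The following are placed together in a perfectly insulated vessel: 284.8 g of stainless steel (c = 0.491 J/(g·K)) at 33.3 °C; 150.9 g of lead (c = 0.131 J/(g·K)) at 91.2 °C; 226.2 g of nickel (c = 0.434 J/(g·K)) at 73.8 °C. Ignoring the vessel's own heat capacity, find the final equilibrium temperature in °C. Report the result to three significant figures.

T_f = 53.2 °C

Σ mᵢcᵢ(T − Tᵢ) = 0  ⇒  T = Σ mᵢcᵢTᵢ / Σ mᵢcᵢ
Σ mᵢcᵢ = 284.8×0.491 + 150.9×0.131 + 226.2×0.434 = 257.7755
Σ mᵢcᵢTᵢ = 139.8368×33.3 + 19.7679×91.2 + 98.1708×73.8 = 13704
T = 13704 / 257.7755 = 53.16 °C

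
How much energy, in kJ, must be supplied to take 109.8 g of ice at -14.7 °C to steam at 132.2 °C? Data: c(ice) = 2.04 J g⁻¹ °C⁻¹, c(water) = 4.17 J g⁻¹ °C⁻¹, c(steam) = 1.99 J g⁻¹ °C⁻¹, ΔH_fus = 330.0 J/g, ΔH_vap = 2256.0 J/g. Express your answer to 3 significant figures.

q1 (heat ice -14.7→0.0 °C): 109.8 × 2.04 × 14.7 = 3293 J
q2 (melt at 0 °C): 109.8 × 330.0 = 36234 J
q3 (heat water 0.0→100.0 °C): 109.8 × 4.17 × 100.0 = 45787 J
q4 (vaporize at 100 °C): 109.8 × 2256.0 = 247709 J
q5 (heat steam 100.0→132.2 °C): 109.8 × 1.99 × 32.2 = 7036 J
Total: 3293 + 36234 + 45787 + 247709 + 7036 = 340059 J = 340 kJ

q = 340 kJ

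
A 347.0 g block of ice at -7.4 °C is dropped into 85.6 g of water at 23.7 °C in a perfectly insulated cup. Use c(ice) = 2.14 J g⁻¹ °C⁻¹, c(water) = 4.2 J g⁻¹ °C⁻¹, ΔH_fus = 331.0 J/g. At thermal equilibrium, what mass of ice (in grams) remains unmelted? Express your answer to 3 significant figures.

m_ice remaining = 338 g

Heat to warm all ice to 0 °C: 347.0×2.14×7.4 = 5495.1 J
Heat released by water cooling to 0 °C: 85.6×4.2×23.7 = 8520.6 J
8520.6 J < 5495.1 + 347.0×331.0 = 120352.1 J, so not all ice melts; final T = 0 °C.
Heat left for melting: 8520.6 − 5495.1 = 3025.5 J
Mass melted = 3025.5 / 331.0 = 9.140 g
Ice remaining = 347.0 − 9.140 = 337.860 g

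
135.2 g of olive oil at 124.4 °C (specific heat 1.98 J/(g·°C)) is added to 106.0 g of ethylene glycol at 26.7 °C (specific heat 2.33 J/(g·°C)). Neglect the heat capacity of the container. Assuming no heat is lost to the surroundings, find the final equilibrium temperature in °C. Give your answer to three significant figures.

Heat lost by olive oil = heat gained by ethylene glycol.
(135.2)(1.98)(124.4 − T) = (106.0)(2.33)(T − 26.7)
267.696 (124.4 − T) = 246.98 (T − 26.7)
33301 − 267.696 T = 246.98 T − 6594.4
39895.4 = 514.676 T
T = 77.52 °C

T_f = 77.5 °C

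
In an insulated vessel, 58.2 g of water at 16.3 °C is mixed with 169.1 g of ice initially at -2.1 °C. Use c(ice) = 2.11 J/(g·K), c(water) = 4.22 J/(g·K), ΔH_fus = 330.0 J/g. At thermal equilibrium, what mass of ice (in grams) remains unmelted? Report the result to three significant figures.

m_ice remaining = 159 g

Heat to warm all ice to 0 °C: 169.1×2.11×2.1 = 749.28 J
Heat released by water cooling to 0 °C: 58.2×4.22×16.3 = 4003.3 J
4003.3 J < 749.28 + 169.1×330.0 = 56552.28 J, so not all ice melts; final T = 0 °C.
Heat left for melting: 4003.3 − 749.28 = 3254.02 J
Mass melted = 3254.02 / 330.0 = 9.861 g
Ice remaining = 169.1 − 9.861 = 159.239 g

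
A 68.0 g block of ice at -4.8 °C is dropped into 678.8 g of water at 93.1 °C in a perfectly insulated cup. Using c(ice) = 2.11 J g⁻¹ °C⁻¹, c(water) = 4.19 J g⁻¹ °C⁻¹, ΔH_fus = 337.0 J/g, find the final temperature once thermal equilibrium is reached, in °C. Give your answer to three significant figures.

T_f = 77.1 °C

Heat to bring ice to 0 °C and melt it: q₁ = 68.0×2.11×4.8 + 68.0×337.0 = 23605 J
Heat the water can supply cooling to 0 °C: 678.8×4.19×93.1 = 264792 J > q₁, so all ice melts.
Energy balance: 678.8×4.19×(93.1 − T) = 23605 + 68.0×4.19×(T − 0)
2844.172(93.1 − T) = 23605 + 284.92 T
264792 − 23605 = 3129.092 T
T = 241187 / 3129.092 = 77.08 °C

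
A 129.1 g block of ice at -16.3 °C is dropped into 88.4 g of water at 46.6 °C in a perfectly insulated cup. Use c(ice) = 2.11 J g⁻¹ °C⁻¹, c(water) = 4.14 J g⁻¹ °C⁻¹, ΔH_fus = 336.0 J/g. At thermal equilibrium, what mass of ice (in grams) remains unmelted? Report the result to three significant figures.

m_ice remaining = 91.6 g

Heat to warm all ice to 0 °C: 129.1×2.11×16.3 = 4440.1 J
Heat released by water cooling to 0 °C: 88.4×4.14×46.6 = 17054 J
17054 J < 4440.1 + 129.1×336.0 = 47817.7 J, so not all ice melts; final T = 0 °C.
Heat left for melting: 17054 − 4440.1 = 12613.9 J
Mass melted = 12613.9 / 336.0 = 37.54 g
Ice remaining = 129.1 − 37.54 = 91.56 g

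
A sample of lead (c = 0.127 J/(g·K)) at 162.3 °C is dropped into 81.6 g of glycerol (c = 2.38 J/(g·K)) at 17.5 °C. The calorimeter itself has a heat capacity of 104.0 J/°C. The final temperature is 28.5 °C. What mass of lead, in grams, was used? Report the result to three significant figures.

q_gained = (81.6 × 2.38 + 104.0) × (28.5 − 17.5) = 3280 J
q_lost = m × 0.127 × (162.3 − 28.5) = 16.9926 m
m = 3280 / 16.9926 = 193 g

m = 193 g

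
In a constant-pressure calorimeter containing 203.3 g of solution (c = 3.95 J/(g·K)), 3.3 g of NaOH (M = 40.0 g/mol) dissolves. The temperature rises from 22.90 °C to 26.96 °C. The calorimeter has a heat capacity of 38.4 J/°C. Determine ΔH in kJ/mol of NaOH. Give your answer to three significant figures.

|ΔT| = |26.96 − 22.90| = 4.06 °C
|q_surr| = (203.3 × 3.95 + 38.4) × 4.06 = 841.435 × 4.06 = 3416 J
n(NaOH) = 3.3 / 40.0 = 0.08250 mol
Temperature rose, so q_rxn = −|q_surr| = -3.416 kJ
ΔH = q_rxn / n = -41.41 kJ/mol

ΔH = -41.4 kJ/mol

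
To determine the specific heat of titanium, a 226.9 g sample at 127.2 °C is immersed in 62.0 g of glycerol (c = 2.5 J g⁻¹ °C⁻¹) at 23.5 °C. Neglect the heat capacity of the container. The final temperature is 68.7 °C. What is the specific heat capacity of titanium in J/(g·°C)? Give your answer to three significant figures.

q_gained = (62.0 × 2.5) × (68.7 − 23.5) = 7006 J
q_lost = 226.9 × c × (127.2 − 68.7) = 13273.65 c
Set equal: c = 7006 / 13273.65 = 0.528 J/(g·°C)

c = 0.528 J/(g·°C)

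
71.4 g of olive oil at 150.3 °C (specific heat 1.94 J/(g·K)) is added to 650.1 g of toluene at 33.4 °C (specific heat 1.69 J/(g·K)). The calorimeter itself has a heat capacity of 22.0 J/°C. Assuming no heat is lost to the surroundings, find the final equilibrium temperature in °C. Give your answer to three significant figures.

Heat lost by olive oil = heat gained by toluene + calorimeter.
(71.4)(1.94)(150.3 − T) = [(650.1)(1.69) + 22.0](T − 33.4)
138.516 (150.3 − T) = 1120.669 (T − 33.4)
20819 − 138.516 T = 1120.669 T − 37430
58249 = 1259.185 T
T = 46.26 °C

T_f = 46.3 °C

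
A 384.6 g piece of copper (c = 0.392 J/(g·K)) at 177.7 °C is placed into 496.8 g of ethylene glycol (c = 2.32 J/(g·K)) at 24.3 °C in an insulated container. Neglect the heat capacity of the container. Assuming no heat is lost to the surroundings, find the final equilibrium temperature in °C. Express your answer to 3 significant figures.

Heat lost by copper = heat gained by ethylene glycol.
(384.6)(0.392)(177.7 − T) = (496.8)(2.32)(T − 24.3)
150.7632 (177.7 − T) = 1152.576 (T − 24.3)
26791 − 150.7632 T = 1152.576 T − 28008
54799 = 1303.3392 T
T = 42.045 °C

T_f = 42.0 °C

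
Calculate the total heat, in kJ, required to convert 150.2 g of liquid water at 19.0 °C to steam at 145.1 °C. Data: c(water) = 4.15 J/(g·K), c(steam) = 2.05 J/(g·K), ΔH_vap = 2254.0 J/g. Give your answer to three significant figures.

q1 (heat water 19.0→100.0 °C): 150.2 × 4.15 × 81.0 = 50490 J
q2 (vaporize at 100 °C): 150.2 × 2254.0 = 338551 J
q3 (heat steam 100.0→145.1 °C): 150.2 × 2.05 × 45.1 = 13887 J
Total: 50490 + 338551 + 13887 = 402928 J = 403 kJ

q = 403 kJ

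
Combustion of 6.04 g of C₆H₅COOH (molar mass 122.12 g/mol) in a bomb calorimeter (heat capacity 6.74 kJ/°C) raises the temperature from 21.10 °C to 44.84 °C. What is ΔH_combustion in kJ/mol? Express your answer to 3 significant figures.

ΔH = -3240 kJ/mol

ΔT = 44.84 − 21.10 = 23.74 °C
q_cal = C_cal × ΔT = 6.74 × 23.74 = 160.0076 kJ
n = 6.04 / 122.12 = 0.04946 mol
q_rxn = −q_cal = -160.0076 kJ
ΔH = -160.0076 / 0.04946 = -3235 kJ/mol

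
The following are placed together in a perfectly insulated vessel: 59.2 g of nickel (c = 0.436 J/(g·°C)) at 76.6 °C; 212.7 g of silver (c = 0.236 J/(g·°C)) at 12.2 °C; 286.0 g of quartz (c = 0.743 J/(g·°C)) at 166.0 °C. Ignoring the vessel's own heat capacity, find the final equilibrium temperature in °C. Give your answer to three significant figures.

Σ mᵢcᵢ(T − Tᵢ) = 0  ⇒  T = Σ mᵢcᵢTᵢ / Σ mᵢcᵢ
Σ mᵢcᵢ = 59.2×0.436 + 212.7×0.236 + 286.0×0.743 = 288.5064
Σ mᵢcᵢTᵢ = 25.8112×76.6 + 50.1972×12.2 + 212.498×166.0 = 37864
T = 37864 / 288.5064 = 131.2 °C

T_f = 131 °C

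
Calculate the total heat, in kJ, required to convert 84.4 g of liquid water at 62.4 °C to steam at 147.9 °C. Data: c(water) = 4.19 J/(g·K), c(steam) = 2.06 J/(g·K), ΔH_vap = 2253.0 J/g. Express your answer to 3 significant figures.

q1 (heat water 62.4→100.0 °C): 84.4 × 4.19 × 37.6 = 13297 J
q2 (vaporize at 100 °C): 84.4 × 2253.0 = 190153 J
q3 (heat steam 100.0→147.9 °C): 84.4 × 2.06 × 47.9 = 8328 J
Total: 13297 + 190153 + 8328 = 211778 J = 212 kJ

q = 212 kJ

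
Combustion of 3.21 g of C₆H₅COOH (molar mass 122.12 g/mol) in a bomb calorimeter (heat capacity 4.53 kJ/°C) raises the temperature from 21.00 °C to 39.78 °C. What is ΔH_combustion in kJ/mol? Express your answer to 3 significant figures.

ΔT = 39.78 − 21.00 = 18.78 °C
q_cal = C_cal × ΔT = 4.53 × 18.78 = 85.0734 kJ
n = 3.21 / 122.12 = 0.02629 mol
q_rxn = −q_cal = -85.0734 kJ
ΔH = -85.0734 / 0.02629 = -3236 kJ/mol

ΔH = -3240 kJ/mol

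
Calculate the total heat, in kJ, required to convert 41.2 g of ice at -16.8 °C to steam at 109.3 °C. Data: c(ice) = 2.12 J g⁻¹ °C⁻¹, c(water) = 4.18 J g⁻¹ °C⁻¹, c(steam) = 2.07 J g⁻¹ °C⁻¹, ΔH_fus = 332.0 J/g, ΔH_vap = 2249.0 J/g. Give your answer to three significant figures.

q1 (heat ice -16.8→0.0 °C): 41.2 × 2.12 × 16.8 = 1467 J
q2 (melt at 0 °C): 41.2 × 332.0 = 13678 J
q3 (heat water 0.0→100.0 °C): 41.2 × 4.18 × 100.0 = 17222 J
q4 (vaporize at 100 °C): 41.2 × 2249.0 = 92659 J
q5 (heat steam 100.0→109.3 °C): 41.2 × 2.07 × 9.3 = 793 J
Total: 1467 + 13678 + 17222 + 92659 + 793 = 125819 J = 126 kJ

q = 126 kJ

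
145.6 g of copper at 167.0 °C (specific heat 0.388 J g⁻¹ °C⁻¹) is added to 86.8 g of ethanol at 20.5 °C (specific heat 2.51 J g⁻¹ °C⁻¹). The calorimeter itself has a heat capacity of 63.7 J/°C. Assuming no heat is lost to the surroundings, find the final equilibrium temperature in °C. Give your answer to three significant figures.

T_f = 45.0 °C

Heat lost by copper = heat gained by ethanol + calorimeter.
(145.6)(0.388)(167.0 − T) = [(86.8)(2.51) + 63.7](T − 20.5)
56.4928 (167.0 − T) = 281.568 (T − 20.5)
9434.3 − 56.4928 T = 281.568 T − 5772.1
15206.4 = 338.0608 T
T = 44.98 °C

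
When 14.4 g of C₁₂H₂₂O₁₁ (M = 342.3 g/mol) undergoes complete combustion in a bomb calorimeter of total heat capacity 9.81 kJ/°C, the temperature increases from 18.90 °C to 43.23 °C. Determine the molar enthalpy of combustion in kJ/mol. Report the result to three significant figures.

ΔH = -5670 kJ/mol

ΔT = 43.23 − 18.90 = 24.33 °C
q_cal = C_cal × ΔT = 9.81 × 24.33 = 238.6773 kJ
n = 14.4 / 342.3 = 0.04207 mol
q_rxn = −q_cal = -238.6773 kJ
ΔH = -238.6773 / 0.04207 = -5673 kJ/mol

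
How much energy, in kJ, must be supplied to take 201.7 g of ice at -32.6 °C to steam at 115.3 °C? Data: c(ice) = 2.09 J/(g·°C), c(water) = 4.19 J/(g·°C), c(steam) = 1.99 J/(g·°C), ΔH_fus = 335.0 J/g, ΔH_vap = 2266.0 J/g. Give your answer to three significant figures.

q = 629 kJ

q1 (heat ice -32.6→0.0 °C): 201.7 × 2.09 × 32.6 = 13743 J
q2 (melt at 0 °C): 201.7 × 335.0 = 67570 J
q3 (heat water 0.0→100.0 °C): 201.7 × 4.19 × 100.0 = 84512 J
q4 (vaporize at 100 °C): 201.7 × 2266.0 = 457052 J
q5 (heat steam 100.0→115.3 °C): 201.7 × 1.99 × 15.3 = 6141 J
Total: 13743 + 67570 + 84512 + 457052 + 6141 = 629018 J = 629 kJ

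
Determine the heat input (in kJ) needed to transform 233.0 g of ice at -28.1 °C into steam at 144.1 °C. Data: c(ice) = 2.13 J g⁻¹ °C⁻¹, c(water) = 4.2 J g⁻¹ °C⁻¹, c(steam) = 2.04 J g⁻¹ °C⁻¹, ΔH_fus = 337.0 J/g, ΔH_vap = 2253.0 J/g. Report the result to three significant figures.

q = 736 kJ

q1 (heat ice -28.1→0.0 °C): 233.0 × 2.13 × 28.1 = 13946 J
q2 (melt at 0 °C): 233.0 × 337.0 = 78521 J
q3 (heat water 0.0→100.0 °C): 233.0 × 4.2 × 100.0 = 97860 J
q4 (vaporize at 100 °C): 233.0 × 2253.0 = 524949 J
q5 (heat steam 100.0→144.1 °C): 233.0 × 2.04 × 44.1 = 20962 J
Total: 13946 + 78521 + 97860 + 524949 + 20962 = 736238 J = 736 kJ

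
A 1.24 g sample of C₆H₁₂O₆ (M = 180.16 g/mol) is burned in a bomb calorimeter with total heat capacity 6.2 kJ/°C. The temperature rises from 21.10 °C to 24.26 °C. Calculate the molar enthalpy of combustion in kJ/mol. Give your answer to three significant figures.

ΔT = 24.26 − 21.10 = 3.16 °C
q_cal = C_cal × ΔT = 6.2 × 3.16 = 19.592 kJ
n = 1.24 / 180.16 = 0.006883 mol
q_rxn = −q_cal = -19.592 kJ
ΔH = -19.592 / 0.006883 = -2846 kJ/mol

ΔH = -2850 kJ/mol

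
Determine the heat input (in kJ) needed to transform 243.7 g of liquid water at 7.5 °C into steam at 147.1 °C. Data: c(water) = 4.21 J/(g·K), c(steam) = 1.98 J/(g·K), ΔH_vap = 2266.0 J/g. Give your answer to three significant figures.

q1 (heat water 7.5→100.0 °C): 243.7 × 4.21 × 92.5 = 94903 J
q2 (vaporize at 100 °C): 243.7 × 2266.0 = 552224 J
q3 (heat steam 100.0→147.1 °C): 243.7 × 1.98 × 47.1 = 22727 J
Total: 94903 + 552224 + 22727 = 669854 J = 670 kJ

q = 670 kJ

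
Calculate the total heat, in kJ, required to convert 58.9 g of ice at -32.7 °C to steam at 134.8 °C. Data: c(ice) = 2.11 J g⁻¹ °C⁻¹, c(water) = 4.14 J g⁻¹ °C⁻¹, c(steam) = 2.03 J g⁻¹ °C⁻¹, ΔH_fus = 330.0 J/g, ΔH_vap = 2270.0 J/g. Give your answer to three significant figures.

q = 186 kJ

q1 (heat ice -32.7→0.0 °C): 58.9 × 2.11 × 32.7 = 4064 J
q2 (melt at 0 °C): 58.9 × 330.0 = 19437 J
q3 (heat water 0.0→100.0 °C): 58.9 × 4.14 × 100.0 = 24385 J
q4 (vaporize at 100 °C): 58.9 × 2270.0 = 133703 J
q5 (heat steam 100.0→134.8 °C): 58.9 × 2.03 × 34.8 = 4161 J
Total: 4064 + 19437 + 24385 + 133703 + 4161 = 185750 J = 186 kJ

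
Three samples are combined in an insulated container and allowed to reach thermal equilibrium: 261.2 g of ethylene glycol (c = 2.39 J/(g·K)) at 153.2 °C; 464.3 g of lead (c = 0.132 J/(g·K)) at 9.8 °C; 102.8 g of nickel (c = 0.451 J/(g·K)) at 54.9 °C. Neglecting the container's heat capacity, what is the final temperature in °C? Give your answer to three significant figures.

Σ mᵢcᵢ(T − Tᵢ) = 0  ⇒  T = Σ mᵢcᵢTᵢ / Σ mᵢcᵢ
Σ mᵢcᵢ = 261.2×2.39 + 464.3×0.132 + 102.8×0.451 = 731.9184
Σ mᵢcᵢTᵢ = 624.268×153.2 + 61.2876×9.8 + 46.3628×54.9 = 98784
T = 98784 / 731.9184 = 135.0 °C

T_f = 135 °C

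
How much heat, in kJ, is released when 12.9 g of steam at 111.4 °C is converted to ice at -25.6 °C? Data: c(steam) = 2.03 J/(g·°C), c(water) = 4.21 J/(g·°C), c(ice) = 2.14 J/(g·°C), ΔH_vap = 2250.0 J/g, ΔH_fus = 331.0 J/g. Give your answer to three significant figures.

q1 (cool steam 111.4→100 °C): 12.9 × 2.03 × 11.4 = 299 J
q2 (condense at 100 °C): 12.9 × 2250.0 = 29025 J
q3 (cool water 100→0 °C): 12.9 × 4.21 × 100.0 = 5431 J
q4 (freeze at 0 °C): 12.9 × 331.0 = 4270 J
q5 (cool ice 0→-25.6 °C): 12.9 × 2.14 × 25.6 = 707 J
Total: 299 + 29025 + 5431 + 4270 + 707 = 39732 J = 39.7 kJ

q = 39.7 kJ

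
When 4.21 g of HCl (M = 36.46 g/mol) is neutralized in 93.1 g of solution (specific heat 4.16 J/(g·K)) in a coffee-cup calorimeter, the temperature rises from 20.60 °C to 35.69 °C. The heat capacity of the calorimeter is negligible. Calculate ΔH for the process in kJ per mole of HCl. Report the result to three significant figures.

ΔH = -50.6 kJ/mol

|ΔT| = |35.69 − 20.60| = 15.09 °C
|q_surr| = (93.1 × 4.16) × 15.09 = 387.296 × 15.09 = 5844 J
n(HCl) = 4.21 / 36.46 = 0.1155 mol
Temperature rose, so q_rxn = −|q_surr| = -5.844 kJ
ΔH = q_rxn / n = -50.60 kJ/mol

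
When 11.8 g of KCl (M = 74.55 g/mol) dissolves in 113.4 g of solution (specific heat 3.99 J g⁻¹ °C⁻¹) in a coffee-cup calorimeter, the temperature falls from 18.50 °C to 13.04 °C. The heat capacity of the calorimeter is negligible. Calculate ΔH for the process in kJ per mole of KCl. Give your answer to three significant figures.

ΔH = 15.6 kJ/mol

|ΔT| = |13.04 − 18.50| = 5.46 °C
|q_surr| = (113.4 × 3.99) × 5.46 = 452.466 × 5.46 = 2470 J
n(KCl) = 11.8 / 74.55 = 0.1583 mol
Temperature fell, so q_rxn = +|q_surr| = 2.470 kJ
ΔH = q_rxn / n = 15.60 kJ/mol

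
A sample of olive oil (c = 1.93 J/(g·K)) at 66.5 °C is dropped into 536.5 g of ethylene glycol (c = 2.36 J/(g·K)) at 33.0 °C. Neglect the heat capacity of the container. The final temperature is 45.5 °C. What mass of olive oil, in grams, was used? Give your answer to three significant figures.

m = 390 g

q_gained = (536.5 × 2.36) × (45.5 − 33.0) = 15826.8 J
q_lost = m × 1.93 × (66.5 − 45.5) = 40.53 m
m = 15826.8 / 40.53 = 390 g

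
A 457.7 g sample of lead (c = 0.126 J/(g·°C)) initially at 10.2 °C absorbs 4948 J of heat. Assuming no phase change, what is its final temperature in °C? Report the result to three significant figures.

ΔT = q / (m c) = 4948 / (457.7 × 0.126) = 85.80 °C
T_f = 10.2 + 85.80 = 96.00 °C

T_f = 96.0 °C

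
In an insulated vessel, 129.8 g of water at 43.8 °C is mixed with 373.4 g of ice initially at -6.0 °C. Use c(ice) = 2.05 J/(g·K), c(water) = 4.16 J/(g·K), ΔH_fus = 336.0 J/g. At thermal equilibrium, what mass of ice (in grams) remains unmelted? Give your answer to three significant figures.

Heat to warm all ice to 0 °C: 373.4×2.05×6.0 = 4592.8 J
Heat released by water cooling to 0 °C: 129.8×4.16×43.8 = 23651 J
23651 J < 4592.8 + 373.4×336.0 = 130055.2 J, so not all ice melts; final T = 0 °C.
Heat left for melting: 23651 − 4592.8 = 19058.2 J
Mass melted = 19058.2 / 336.0 = 56.72 g
Ice remaining = 373.4 − 56.72 = 316.68 g

m_ice remaining = 317 g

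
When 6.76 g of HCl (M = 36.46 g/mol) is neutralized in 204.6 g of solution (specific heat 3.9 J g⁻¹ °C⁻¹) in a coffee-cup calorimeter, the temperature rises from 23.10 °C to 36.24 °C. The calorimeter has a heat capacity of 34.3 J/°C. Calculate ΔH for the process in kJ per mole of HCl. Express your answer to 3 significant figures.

ΔH = -59.0 kJ/mol

|ΔT| = |36.24 − 23.10| = 13.14 °C
|q_surr| = (204.6 × 3.9 + 34.3) × 13.14 = 832.24 × 13.14 = 10940 J
n(HCl) = 6.76 / 36.46 = 0.1854 mol
Temperature rose, so q_rxn = −|q_surr| = -10.94 kJ
ΔH = q_rxn / n = -59.01 kJ/mol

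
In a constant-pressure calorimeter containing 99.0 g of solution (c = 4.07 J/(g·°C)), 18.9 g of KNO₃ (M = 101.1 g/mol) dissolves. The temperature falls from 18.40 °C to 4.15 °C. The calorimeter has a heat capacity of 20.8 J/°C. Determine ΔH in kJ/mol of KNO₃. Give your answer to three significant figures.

ΔH = 32.3 kJ/mol

|ΔT| = |4.15 − 18.40| = 14.25 °C
|q_surr| = (99.0 × 4.07 + 20.8) × 14.25 = 423.73 × 14.25 = 6038 J
n(KNO₃) = 18.9 / 101.1 = 0.1869 mol
Temperature fell, so q_rxn = +|q_surr| = 6.038 kJ
ΔH = q_rxn / n = 32.31 kJ/mol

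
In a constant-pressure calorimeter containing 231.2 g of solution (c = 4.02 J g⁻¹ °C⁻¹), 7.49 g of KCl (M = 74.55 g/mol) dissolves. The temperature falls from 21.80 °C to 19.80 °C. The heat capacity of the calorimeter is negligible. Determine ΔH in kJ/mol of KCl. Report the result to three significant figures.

ΔH = 18.5 kJ/mol

|ΔT| = |19.80 − 21.80| = 2.00 °C
|q_surr| = (231.2 × 4.02) × 2.00 = 929.424 × 2.00 = 1859 J
n(KCl) = 7.49 / 74.55 = 0.1005 mol
Temperature fell, so q_rxn = +|q_surr| = 1.859 kJ
ΔH = q_rxn / n = 18.50 kJ/mol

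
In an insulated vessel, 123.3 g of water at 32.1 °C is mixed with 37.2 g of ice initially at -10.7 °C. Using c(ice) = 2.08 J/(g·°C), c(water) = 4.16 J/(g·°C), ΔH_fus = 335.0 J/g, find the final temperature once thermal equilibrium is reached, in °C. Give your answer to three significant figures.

T_f = 4.76 °C

Heat to bring ice to 0 °C and melt it: q₁ = 37.2×2.08×10.7 + 37.2×335.0 = 13290 J
Heat the water can supply cooling to 0 °C: 123.3×4.16×32.1 = 16465.0 J > q₁, so all ice melts.
Energy balance: 123.3×4.16×(32.1 − T) = 13290 + 37.2×4.16×(T − 0)
512.928(32.1 − T) = 13290 + 154.752 T
16465.0 − 13290 = 667.680 T
T = 3175.0 / 667.680 = 4.755 °C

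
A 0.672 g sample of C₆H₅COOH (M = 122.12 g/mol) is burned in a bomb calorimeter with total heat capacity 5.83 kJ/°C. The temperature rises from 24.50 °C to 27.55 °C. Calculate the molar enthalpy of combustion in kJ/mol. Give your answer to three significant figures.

ΔH = -3230 kJ/mol

ΔT = 27.55 − 24.50 = 3.05 °C
q_cal = C_cal × ΔT = 5.83 × 3.05 = 17.7815 kJ
n = 0.672 / 122.12 = 0.005503 mol
q_rxn = −q_cal = -17.7815 kJ
ΔH = -17.7815 / 0.005503 = -3231 kJ/mol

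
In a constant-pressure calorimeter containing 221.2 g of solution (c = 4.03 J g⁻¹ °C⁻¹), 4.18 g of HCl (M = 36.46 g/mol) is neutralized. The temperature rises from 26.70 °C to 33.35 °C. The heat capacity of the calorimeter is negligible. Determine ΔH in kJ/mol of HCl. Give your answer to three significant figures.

ΔH = -51.7 kJ/mol

|ΔT| = |33.35 − 26.70| = 6.65 °C
|q_surr| = (221.2 × 4.03) × 6.65 = 891.436 × 6.65 = 5928 J
n(HCl) = 4.18 / 36.46 = 0.1146 mol
Temperature rose, so q_rxn = −|q_surr| = -5.928 kJ
ΔH = q_rxn / n = -51.73 kJ/mol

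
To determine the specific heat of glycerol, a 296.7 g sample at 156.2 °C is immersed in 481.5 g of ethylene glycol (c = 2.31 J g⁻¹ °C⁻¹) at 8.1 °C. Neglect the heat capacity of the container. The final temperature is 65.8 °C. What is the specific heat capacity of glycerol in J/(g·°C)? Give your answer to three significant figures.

q_gained = (481.5 × 2.31) × (65.8 − 8.1) = 64180 J
q_lost = 296.7 × c × (156.2 − 65.8) = 26821.68 c
Set equal: c = 64180 / 26821.68 = 2.39 J/(g·°C)

c = 2.39 J/(g·°C)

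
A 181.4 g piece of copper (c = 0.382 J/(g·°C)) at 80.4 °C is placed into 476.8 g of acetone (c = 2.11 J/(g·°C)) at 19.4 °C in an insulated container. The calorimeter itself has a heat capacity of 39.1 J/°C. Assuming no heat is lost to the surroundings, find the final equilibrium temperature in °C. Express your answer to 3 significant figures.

T_f = 23.2 °C

Heat lost by copper = heat gained by acetone + calorimeter.
(181.4)(0.382)(80.4 − T) = [(476.8)(2.11) + 39.1](T − 19.4)
69.2948 (80.4 − T) = 1045.148 (T − 19.4)
5571.3 − 69.2948 T = 1045.148 T − 20276
25847.3 = 1114.4428 T
T = 23.19 °C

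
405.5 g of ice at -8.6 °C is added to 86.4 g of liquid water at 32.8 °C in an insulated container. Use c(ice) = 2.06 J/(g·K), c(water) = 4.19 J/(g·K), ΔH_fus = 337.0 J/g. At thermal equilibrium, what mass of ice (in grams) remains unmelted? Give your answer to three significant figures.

Heat to warm all ice to 0 °C: 405.5×2.06×8.6 = 7183.8 J
Heat released by water cooling to 0 °C: 86.4×4.19×32.8 = 11874 J
11874 J < 7183.8 + 405.5×337.0 = 143837.3 J, so not all ice melts; final T = 0 °C.
Heat left for melting: 11874 − 7183.8 = 4690.2 J
Mass melted = 4690.2 / 337.0 = 13.92 g
Ice remaining = 405.5 − 13.92 = 391.58 g

m_ice remaining = 392 g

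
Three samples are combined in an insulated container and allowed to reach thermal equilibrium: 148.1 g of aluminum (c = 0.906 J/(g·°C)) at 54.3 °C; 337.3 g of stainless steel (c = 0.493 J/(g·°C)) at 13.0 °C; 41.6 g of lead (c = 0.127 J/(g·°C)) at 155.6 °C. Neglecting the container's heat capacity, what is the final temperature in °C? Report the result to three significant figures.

Σ mᵢcᵢ(T − Tᵢ) = 0  ⇒  T = Σ mᵢcᵢTᵢ / Σ mᵢcᵢ
Σ mᵢcᵢ = 148.1×0.906 + 337.3×0.493 + 41.6×0.127 = 305.7507
Σ mᵢcᵢTᵢ = 134.1786×54.3 + 166.2889×13.0 + 5.2832×155.6 = 10270
T = 10270 / 305.7507 = 33.59 °C

T_f = 33.6 °C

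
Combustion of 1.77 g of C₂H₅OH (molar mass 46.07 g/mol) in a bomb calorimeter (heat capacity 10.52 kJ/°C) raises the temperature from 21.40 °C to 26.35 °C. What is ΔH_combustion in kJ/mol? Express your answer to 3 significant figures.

ΔT = 26.35 − 21.40 = 4.95 °C
q_cal = C_cal × ΔT = 10.52 × 4.95 = 52.074 kJ
n = 1.77 / 46.07 = 0.03842 mol
q_rxn = −q_cal = -52.074 kJ
ΔH = -52.074 / 0.03842 = -1355 kJ/mol

ΔH = -1360 kJ/mol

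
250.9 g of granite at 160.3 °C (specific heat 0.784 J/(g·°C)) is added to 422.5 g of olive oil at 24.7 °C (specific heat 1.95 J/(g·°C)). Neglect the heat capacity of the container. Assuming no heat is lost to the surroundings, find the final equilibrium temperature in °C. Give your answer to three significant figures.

Heat lost by granite = heat gained by olive oil.
(250.9)(0.784)(160.3 − T) = (422.5)(1.95)(T − 24.7)
196.7056 (160.3 − T) = 823.875 (T − 24.7)
31532 − 196.7056 T = 823.875 T − 20350
51882 = 1020.5806 T
T = 50.84 °C

T_f = 50.8 °C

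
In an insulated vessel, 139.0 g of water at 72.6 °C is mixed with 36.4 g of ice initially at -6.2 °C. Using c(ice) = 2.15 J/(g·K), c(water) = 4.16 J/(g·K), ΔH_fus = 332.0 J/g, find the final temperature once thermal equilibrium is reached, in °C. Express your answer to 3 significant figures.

Heat to bring ice to 0 °C and melt it: q₁ = 36.4×2.15×6.2 + 36.4×332.0 = 12570 J
Heat the water can supply cooling to 0 °C: 139.0×4.16×72.6 = 41980.2 J > q₁, so all ice melts.
Energy balance: 139.0×4.16×(72.6 − T) = 12570 + 36.4×4.16×(T − 0)
578.24(72.6 − T) = 12570 + 151.424 T
41980.2 − 12570 = 729.664 T
T = 29410.2 / 729.664 = 40.31 °C

T_f = 40.3 °C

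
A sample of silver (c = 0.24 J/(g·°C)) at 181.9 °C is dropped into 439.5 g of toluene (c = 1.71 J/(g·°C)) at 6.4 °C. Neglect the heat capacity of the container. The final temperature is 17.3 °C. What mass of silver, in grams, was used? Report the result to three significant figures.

q_gained = (439.5 × 1.71) × (17.3 − 6.4) = 8192 J
q_lost = m × 0.24 × (181.9 − 17.3) = 39.504 m
m = 8192 / 39.504 = 207 g

m = 207 g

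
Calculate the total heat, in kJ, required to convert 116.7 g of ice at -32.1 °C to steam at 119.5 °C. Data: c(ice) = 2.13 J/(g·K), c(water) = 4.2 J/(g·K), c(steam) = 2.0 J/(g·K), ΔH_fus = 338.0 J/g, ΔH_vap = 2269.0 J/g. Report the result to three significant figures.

q1 (heat ice -32.1→0.0 °C): 116.7 × 2.13 × 32.1 = 7979 J
q2 (melt at 0 °C): 116.7 × 338.0 = 39445 J
q3 (heat water 0.0→100.0 °C): 116.7 × 4.2 × 100.0 = 49014 J
q4 (vaporize at 100 °C): 116.7 × 2269.0 = 264792 J
q5 (heat steam 100.0→119.5 °C): 116.7 × 2.0 × 19.5 = 4551 J
Total: 7979 + 39445 + 49014 + 264792 + 4551 = 365781 J = 366 kJ

q = 366 kJ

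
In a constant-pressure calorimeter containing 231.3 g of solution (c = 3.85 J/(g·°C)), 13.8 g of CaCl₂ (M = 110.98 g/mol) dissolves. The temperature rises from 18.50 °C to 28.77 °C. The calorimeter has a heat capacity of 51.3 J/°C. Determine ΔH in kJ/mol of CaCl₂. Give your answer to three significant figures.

ΔH = -77.8 kJ/mol

|ΔT| = |28.77 − 18.50| = 10.27 °C
|q_surr| = (231.3 × 3.85 + 51.3) × 10.27 = 941.805 × 10.27 = 9672 J
n(CaCl₂) = 13.8 / 110.98 = 0.1243 mol
Temperature rose, so q_rxn = −|q_surr| = -9.672 kJ
ΔH = q_rxn / n = -77.81 kJ/mol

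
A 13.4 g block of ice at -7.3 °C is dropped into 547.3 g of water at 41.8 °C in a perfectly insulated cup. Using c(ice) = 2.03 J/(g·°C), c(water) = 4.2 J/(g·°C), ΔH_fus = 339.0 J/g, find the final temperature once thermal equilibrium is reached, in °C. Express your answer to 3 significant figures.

T_f = 38.8 °C

Heat to bring ice to 0 °C and melt it: q₁ = 13.4×2.03×7.3 + 13.4×339.0 = 4741.2 J
Heat the water can supply cooling to 0 °C: 547.3×4.2×41.8 = 96084.0 J > q₁, so all ice melts.
Energy balance: 547.3×4.2×(41.8 − T) = 4741.2 + 13.4×4.2×(T − 0)
2298.66(41.8 − T) = 4741.2 + 56.28 T
96084.0 − 4741.2 = 2354.94 T
T = 91342.8 / 2354.94 = 38.79 °C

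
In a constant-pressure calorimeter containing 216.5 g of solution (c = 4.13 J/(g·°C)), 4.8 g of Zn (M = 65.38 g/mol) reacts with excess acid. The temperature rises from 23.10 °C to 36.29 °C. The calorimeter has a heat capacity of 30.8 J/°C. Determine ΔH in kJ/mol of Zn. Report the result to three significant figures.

ΔH = -166 kJ/mol

|ΔT| = |36.29 − 23.10| = 13.19 °C
|q_surr| = (216.5 × 4.13 + 30.8) × 13.19 = 924.945 × 13.19 = 12200 J
n(Zn) = 4.8 / 65.38 = 0.07342 mol
Temperature rose, so q_rxn = −|q_surr| = -12.20 kJ
ΔH = q_rxn / n = -166.2 kJ/mol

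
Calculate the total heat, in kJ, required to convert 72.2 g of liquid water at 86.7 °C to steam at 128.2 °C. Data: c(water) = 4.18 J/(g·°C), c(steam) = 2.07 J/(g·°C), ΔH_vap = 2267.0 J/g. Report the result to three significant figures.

q = 172 kJ

q1 (heat water 86.7→100.0 °C): 72.2 × 4.18 × 13.3 = 4014 J
q2 (vaporize at 100 °C): 72.2 × 2267.0 = 163677 J
q3 (heat steam 100.0→128.2 °C): 72.2 × 2.07 × 28.2 = 4215 J
Total: 4014 + 163677 + 4215 = 171906 J = 172 kJ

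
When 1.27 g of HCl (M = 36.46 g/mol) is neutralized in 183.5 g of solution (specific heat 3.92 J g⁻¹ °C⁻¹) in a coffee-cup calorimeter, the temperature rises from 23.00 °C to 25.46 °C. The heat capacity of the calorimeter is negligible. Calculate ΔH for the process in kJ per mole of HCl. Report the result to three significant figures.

ΔH = -50.8 kJ/mol

|ΔT| = |25.46 − 23.00| = 2.46 °C
|q_surr| = (183.5 × 3.92) × 2.46 = 719.32 × 2.46 = 1770 J
n(HCl) = 1.27 / 36.46 = 0.03483 mol
Temperature rose, so q_rxn = −|q_surr| = -1.770 kJ
ΔH = q_rxn / n = -50.82 kJ/mol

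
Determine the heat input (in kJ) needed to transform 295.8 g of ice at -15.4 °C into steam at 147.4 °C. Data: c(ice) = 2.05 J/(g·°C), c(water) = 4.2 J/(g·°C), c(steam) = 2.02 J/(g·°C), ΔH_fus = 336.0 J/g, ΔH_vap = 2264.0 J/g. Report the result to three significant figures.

q = 931 kJ

q1 (heat ice -15.4→0.0 °C): 295.8 × 2.05 × 15.4 = 9338 J
q2 (melt at 0 °C): 295.8 × 336.0 = 99389 J
q3 (heat water 0.0→100.0 °C): 295.8 × 4.2 × 100.0 = 124236 J
q4 (vaporize at 100 °C): 295.8 × 2264.0 = 669691 J
q5 (heat steam 100.0→147.4 °C): 295.8 × 2.02 × 47.4 = 28322 J
Total: 9338 + 99389 + 124236 + 669691 + 28322 = 930976 J = 931 kJ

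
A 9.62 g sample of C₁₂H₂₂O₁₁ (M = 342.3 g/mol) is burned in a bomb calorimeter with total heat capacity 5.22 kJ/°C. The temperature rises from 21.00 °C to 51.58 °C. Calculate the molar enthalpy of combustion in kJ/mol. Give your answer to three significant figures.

ΔT = 51.58 − 21.00 = 30.58 °C
q_cal = C_cal × ΔT = 5.22 × 30.58 = 159.6276 kJ
n = 9.62 / 342.3 = 0.02810 mol
q_rxn = −q_cal = -159.6276 kJ
ΔH = -159.6276 / 0.02810 = -5681 kJ/mol

ΔH = -5680 kJ/mol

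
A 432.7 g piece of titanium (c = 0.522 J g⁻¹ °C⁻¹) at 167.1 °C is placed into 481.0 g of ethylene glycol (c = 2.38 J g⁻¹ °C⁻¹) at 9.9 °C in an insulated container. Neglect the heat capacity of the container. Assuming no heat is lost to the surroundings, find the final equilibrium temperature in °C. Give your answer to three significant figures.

T_f = 35.8 °C

Heat lost by titanium = heat gained by ethylene glycol.
(432.7)(0.522)(167.1 − T) = (481.0)(2.38)(T − 9.9)
225.8694 (167.1 − T) = 1144.78 (T − 9.9)
37743 − 225.8694 T = 1144.78 T − 11333
49076 = 1370.6494 T
T = 35.80 °C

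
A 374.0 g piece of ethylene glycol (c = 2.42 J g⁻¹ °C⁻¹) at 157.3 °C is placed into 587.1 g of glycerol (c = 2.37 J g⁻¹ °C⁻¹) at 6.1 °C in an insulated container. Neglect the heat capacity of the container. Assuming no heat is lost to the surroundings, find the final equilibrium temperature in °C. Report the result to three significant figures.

T_f = 65.7 °C

Heat lost by ethylene glycol = heat gained by glycerol.
(374.0)(2.42)(157.3 − T) = (587.1)(2.37)(T − 6.1)
905.08 (157.3 − T) = 1391.427 (T − 6.1)
142370 − 905.08 T = 1391.427 T − 8487.7
150857.7 = 2296.507 T
T = 65.69 °C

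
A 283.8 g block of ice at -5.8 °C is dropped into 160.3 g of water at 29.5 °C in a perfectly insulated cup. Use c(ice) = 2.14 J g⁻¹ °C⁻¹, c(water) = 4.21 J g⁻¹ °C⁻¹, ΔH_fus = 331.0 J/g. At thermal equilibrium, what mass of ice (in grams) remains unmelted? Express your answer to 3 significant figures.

m_ice remaining = 234 g

Heat to warm all ice to 0 °C: 283.8×2.14×5.8 = 3522.5 J
Heat released by water cooling to 0 °C: 160.3×4.21×29.5 = 19908 J
19908 J < 3522.5 + 283.8×331.0 = 97460.3 J, so not all ice melts; final T = 0 °C.
Heat left for melting: 19908 − 3522.5 = 16385.5 J
Mass melted = 16385.5 / 331.0 = 49.50 g
Ice remaining = 283.8 − 49.50 = 234.30 g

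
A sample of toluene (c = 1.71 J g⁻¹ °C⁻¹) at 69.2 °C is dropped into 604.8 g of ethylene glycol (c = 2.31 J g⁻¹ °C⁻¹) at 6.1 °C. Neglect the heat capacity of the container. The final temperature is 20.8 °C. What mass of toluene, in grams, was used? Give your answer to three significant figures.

q_gained = (604.8 × 2.31) × (20.8 − 6.1) = 20540 J
q_lost = m × 1.71 × (69.2 − 20.8) = 82.764 m
m = 20540 / 82.764 = 248 g

m = 248 g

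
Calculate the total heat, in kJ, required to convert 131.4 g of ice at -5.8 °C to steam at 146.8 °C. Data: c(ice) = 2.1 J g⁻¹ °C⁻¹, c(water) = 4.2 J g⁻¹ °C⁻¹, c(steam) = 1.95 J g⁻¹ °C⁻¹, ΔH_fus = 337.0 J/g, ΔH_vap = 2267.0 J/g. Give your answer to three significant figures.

q = 411 kJ

q1 (heat ice -5.8→0.0 °C): 131.4 × 2.1 × 5.8 = 1600 J
q2 (melt at 0 °C): 131.4 × 337.0 = 44282 J
q3 (heat water 0.0→100.0 °C): 131.4 × 4.2 × 100.0 = 55188 J
q4 (vaporize at 100 °C): 131.4 × 2267.0 = 297884 J
q5 (heat steam 100.0→146.8 °C): 131.4 × 1.95 × 46.8 = 11992 J
Total: 1600 + 44282 + 55188 + 297884 + 11992 = 410946 J = 411 kJ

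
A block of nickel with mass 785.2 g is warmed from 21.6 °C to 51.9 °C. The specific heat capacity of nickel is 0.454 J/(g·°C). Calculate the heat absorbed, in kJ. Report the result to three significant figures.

q = 10.8 kJ

q = m c ΔT = 785.2 × 0.454 × (51.9 − 21.6)
q = 785.2 × 0.454 × 30.3 = 10800 J = 10.8 kJ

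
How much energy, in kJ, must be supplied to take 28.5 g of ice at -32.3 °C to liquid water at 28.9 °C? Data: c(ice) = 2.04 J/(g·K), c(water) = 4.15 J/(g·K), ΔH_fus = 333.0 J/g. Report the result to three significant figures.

q = 14.8 kJ

q1 (heat ice -32.3→0.0 °C): 28.5 × 2.04 × 32.3 = 1878 J
q2 (melt at 0 °C): 28.5 × 333.0 = 9491 J
q3 (heat water 0.0→28.9 °C): 28.5 × 4.15 × 28.9 = 3418 J
Total: 1878 + 9491 + 3418 = 14787 J = 14.8 kJ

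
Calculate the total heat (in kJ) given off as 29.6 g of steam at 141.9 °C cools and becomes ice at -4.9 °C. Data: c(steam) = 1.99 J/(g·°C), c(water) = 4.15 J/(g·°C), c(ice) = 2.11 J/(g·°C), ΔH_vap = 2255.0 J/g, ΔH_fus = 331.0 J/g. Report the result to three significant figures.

q = 91.6 kJ

q1 (cool steam 141.9→100 °C): 29.6 × 1.99 × 41.9 = 2468 J
q2 (condense at 100 °C): 29.6 × 2255.0 = 66748 J
q3 (cool water 100→0 °C): 29.6 × 4.15 × 100.0 = 12284 J
q4 (freeze at 0 °C): 29.6 × 331.0 = 9798 J
q5 (cool ice 0→-4.9 °C): 29.6 × 2.11 × 4.9 = 306 J
Total: 2468 + 66748 + 12284 + 9798 + 306 = 91604 J = 91.6 kJ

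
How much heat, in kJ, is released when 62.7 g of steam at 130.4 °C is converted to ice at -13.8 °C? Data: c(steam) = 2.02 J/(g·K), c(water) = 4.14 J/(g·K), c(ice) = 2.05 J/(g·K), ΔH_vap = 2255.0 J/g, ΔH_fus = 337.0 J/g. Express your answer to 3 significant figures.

q = 194 kJ

q1 (cool steam 130.4→100 °C): 62.7 × 2.02 × 30.4 = 3850 J
q2 (condense at 100 °C): 62.7 × 2255.0 = 141389 J
q3 (cool water 100→0 °C): 62.7 × 4.14 × 100.0 = 25958 J
q4 (freeze at 0 °C): 62.7 × 337.0 = 21130 J
q5 (cool ice 0→-13.8 °C): 62.7 × 2.05 × 13.8 = 1774 J
Total: 3850 + 141389 + 25958 + 21130 + 1774 = 194101 J = 194 kJ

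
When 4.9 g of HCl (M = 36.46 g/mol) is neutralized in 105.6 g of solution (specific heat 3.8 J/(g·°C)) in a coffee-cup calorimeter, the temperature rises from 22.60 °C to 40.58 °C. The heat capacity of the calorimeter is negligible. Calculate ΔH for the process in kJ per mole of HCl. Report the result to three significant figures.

|ΔT| = |40.58 − 22.60| = 17.98 °C
|q_surr| = (105.6 × 3.8) × 17.98 = 401.28 × 17.98 = 7215 J
n(HCl) = 4.9 / 36.46 = 0.1344 mol
Temperature rose, so q_rxn = −|q_surr| = -7.215 kJ
ΔH = q_rxn / n = -53.68 kJ/mol

ΔH = -53.7 kJ/mol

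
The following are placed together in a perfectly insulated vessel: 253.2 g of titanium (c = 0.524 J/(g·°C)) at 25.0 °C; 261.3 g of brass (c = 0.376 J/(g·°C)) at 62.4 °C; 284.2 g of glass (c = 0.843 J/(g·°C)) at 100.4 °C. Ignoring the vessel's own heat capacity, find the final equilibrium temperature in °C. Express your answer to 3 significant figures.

T_f = 71.2 °C

Σ mᵢcᵢ(T − Tᵢ) = 0  ⇒  T = Σ mᵢcᵢTᵢ / Σ mᵢcᵢ
Σ mᵢcᵢ = 253.2×0.524 + 261.3×0.376 + 284.2×0.843 = 470.5062
Σ mᵢcᵢTᵢ = 132.6768×25.0 + 98.2488×62.4 + 239.5806×100.4 = 33502
T = 33502 / 470.5062 = 71.20 °C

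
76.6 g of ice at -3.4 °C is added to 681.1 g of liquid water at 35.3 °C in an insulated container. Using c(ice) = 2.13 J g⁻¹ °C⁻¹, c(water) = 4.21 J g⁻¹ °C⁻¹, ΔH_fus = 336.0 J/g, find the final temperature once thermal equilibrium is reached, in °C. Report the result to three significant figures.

Heat to bring ice to 0 °C and melt it: q₁ = 76.6×2.13×3.4 + 76.6×336.0 = 26292 J
Heat the water can supply cooling to 0 °C: 681.1×4.21×35.3 = 101220 J > q₁, so all ice melts.
Energy balance: 681.1×4.21×(35.3 − T) = 26292 + 76.6×4.21×(T − 0)
2867.431(35.3 − T) = 26292 + 322.486 T
101220 − 26292 = 3189.917 T
T = 74928 / 3189.917 = 23.49 °C

T_f = 23.5 °C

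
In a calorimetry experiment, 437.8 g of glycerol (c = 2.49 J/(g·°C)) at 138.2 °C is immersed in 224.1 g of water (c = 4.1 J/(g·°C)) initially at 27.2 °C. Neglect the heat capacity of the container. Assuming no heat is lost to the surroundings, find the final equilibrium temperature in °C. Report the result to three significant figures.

Heat lost by glycerol = heat gained by water.
(437.8)(2.49)(138.2 − T) = (224.1)(4.1)(T − 27.2)
1090.122 (138.2 − T) = 918.81 (T − 27.2)
150650 − 1090.122 T = 918.81 T − 24992
175642 = 2008.932 T
T = 87.43 °C

T_f = 87.4 °C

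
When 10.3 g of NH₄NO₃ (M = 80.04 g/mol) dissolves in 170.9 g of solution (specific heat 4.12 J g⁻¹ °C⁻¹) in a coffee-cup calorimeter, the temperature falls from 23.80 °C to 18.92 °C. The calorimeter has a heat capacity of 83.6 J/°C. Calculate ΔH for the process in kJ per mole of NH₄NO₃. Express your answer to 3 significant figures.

|ΔT| = |18.92 − 23.80| = 4.88 °C
|q_surr| = (170.9 × 4.12 + 83.6) × 4.88 = 787.708 × 4.88 = 3844 J
n(NH₄NO₃) = 10.3 / 80.04 = 0.1287 mol
Temperature fell, so q_rxn = +|q_surr| = 3.844 kJ
ΔH = q_rxn / n = 29.87 kJ/mol

ΔH = 29.9 kJ/mol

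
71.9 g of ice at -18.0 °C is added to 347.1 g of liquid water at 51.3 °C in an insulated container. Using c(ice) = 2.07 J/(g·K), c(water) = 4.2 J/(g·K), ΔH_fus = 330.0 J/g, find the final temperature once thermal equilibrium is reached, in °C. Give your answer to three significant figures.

T_f = 27.5 °C

Heat to bring ice to 0 °C and melt it: q₁ = 71.9×2.07×18.0 + 71.9×330.0 = 26406 J
Heat the water can supply cooling to 0 °C: 347.1×4.2×51.3 = 74786.2 J > q₁, so all ice melts.
Energy balance: 347.1×4.2×(51.3 − T) = 26406 + 71.9×4.2×(T − 0)
1457.82(51.3 − T) = 26406 + 301.98 T
74786.2 − 26406 = 1759.80 T
T = 48380.2 / 1759.80 = 27.49 °C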